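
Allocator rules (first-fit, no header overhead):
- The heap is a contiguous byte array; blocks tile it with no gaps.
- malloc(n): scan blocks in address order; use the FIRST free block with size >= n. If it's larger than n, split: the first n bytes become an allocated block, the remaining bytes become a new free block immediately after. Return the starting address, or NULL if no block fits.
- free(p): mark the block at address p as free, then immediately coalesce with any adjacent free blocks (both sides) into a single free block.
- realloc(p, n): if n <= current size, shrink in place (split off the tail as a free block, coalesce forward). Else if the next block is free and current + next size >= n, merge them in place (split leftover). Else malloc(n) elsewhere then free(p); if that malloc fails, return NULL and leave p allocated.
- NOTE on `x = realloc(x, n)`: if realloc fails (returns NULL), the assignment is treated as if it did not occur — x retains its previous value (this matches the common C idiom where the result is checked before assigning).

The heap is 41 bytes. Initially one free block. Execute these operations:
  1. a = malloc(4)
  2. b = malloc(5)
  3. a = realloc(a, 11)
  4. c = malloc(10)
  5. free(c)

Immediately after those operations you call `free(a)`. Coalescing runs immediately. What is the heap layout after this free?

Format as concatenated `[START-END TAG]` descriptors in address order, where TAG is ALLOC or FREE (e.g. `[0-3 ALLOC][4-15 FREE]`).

Op 1: a = malloc(4) -> a = 0; heap: [0-3 ALLOC][4-40 FREE]
Op 2: b = malloc(5) -> b = 4; heap: [0-3 ALLOC][4-8 ALLOC][9-40 FREE]
Op 3: a = realloc(a, 11) -> a = 9; heap: [0-3 FREE][4-8 ALLOC][9-19 ALLOC][20-40 FREE]
Op 4: c = malloc(10) -> c = 20; heap: [0-3 FREE][4-8 ALLOC][9-19 ALLOC][20-29 ALLOC][30-40 FREE]
Op 5: free(c) -> (freed c); heap: [0-3 FREE][4-8 ALLOC][9-19 ALLOC][20-40 FREE]
free(a): a = 9 -> block [9-19 ALLOC]; mark free, coalesce with adjacent free neighbors -> [0-3 FREE][4-8 ALLOC][9-40 FREE]

Answer: [0-3 FREE][4-8 ALLOC][9-40 FREE]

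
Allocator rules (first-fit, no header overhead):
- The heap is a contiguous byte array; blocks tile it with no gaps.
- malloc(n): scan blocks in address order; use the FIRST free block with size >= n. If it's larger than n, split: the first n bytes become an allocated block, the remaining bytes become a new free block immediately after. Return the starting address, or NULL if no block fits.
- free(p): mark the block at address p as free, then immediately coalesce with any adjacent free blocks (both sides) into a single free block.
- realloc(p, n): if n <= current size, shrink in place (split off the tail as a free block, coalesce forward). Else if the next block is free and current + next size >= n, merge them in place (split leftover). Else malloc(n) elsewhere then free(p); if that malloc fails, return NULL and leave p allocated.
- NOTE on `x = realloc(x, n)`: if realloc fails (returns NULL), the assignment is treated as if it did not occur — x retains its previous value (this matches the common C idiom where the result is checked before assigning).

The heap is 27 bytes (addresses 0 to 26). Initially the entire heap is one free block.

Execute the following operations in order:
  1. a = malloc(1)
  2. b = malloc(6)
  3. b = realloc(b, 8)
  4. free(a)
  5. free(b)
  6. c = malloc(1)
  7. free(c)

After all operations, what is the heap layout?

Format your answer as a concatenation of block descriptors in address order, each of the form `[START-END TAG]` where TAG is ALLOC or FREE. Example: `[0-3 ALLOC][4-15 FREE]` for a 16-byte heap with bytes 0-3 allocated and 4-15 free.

Answer: [0-26 FREE]

Derivation:
Op 1: a = malloc(1) -> a = 0; heap: [0-0 ALLOC][1-26 FREE]
Op 2: b = malloc(6) -> b = 1; heap: [0-0 ALLOC][1-6 ALLOC][7-26 FREE]
Op 3: b = realloc(b, 8) -> b = 1; heap: [0-0 ALLOC][1-8 ALLOC][9-26 FREE]
Op 4: free(a) -> (freed a); heap: [0-0 FREE][1-8 ALLOC][9-26 FREE]
Op 5: free(b) -> (freed b); heap: [0-26 FREE]
Op 6: c = malloc(1) -> c = 0; heap: [0-0 ALLOC][1-26 FREE]
Op 7: free(c) -> (freed c); heap: [0-26 FREE]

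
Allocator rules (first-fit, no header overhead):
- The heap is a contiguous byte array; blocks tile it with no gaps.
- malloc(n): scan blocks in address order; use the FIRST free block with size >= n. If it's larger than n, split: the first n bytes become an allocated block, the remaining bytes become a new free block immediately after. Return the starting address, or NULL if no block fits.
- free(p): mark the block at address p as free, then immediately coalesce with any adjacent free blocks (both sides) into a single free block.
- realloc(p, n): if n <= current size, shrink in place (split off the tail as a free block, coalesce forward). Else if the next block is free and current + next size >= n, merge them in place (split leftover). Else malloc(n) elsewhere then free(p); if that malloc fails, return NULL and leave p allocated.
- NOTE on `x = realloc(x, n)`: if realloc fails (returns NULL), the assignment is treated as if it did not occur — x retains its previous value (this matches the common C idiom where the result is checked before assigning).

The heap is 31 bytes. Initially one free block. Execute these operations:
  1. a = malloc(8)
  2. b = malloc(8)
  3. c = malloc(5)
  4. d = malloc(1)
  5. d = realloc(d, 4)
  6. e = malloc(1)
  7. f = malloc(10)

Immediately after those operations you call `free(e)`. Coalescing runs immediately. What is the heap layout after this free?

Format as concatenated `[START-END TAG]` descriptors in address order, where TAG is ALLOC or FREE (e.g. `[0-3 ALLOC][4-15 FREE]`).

Answer: [0-7 ALLOC][8-15 ALLOC][16-20 ALLOC][21-24 ALLOC][25-30 FREE]

Derivation:
Op 1: a = malloc(8) -> a = 0; heap: [0-7 ALLOC][8-30 FREE]
Op 2: b = malloc(8) -> b = 8; heap: [0-7 ALLOC][8-15 ALLOC][16-30 FREE]
Op 3: c = malloc(5) -> c = 16; heap: [0-7 ALLOC][8-15 ALLOC][16-20 ALLOC][21-30 FREE]
Op 4: d = malloc(1) -> d = 21; heap: [0-7 ALLOC][8-15 ALLOC][16-20 ALLOC][21-21 ALLOC][22-30 FREE]
Op 5: d = realloc(d, 4) -> d = 21; heap: [0-7 ALLOC][8-15 ALLOC][16-20 ALLOC][21-24 ALLOC][25-30 FREE]
Op 6: e = malloc(1) -> e = 25; heap: [0-7 ALLOC][8-15 ALLOC][16-20 ALLOC][21-24 ALLOC][25-25 ALLOC][26-30 FREE]
Op 7: f = malloc(10) -> f = NULL; heap: [0-7 ALLOC][8-15 ALLOC][16-20 ALLOC][21-24 ALLOC][25-25 ALLOC][26-30 FREE]
free(e): e = 25 -> block [25-25 ALLOC]; mark free, coalesce with adjacent free neighbors -> [0-7 ALLOC][8-15 ALLOC][16-20 ALLOC][21-24 ALLOC][25-30 FREE]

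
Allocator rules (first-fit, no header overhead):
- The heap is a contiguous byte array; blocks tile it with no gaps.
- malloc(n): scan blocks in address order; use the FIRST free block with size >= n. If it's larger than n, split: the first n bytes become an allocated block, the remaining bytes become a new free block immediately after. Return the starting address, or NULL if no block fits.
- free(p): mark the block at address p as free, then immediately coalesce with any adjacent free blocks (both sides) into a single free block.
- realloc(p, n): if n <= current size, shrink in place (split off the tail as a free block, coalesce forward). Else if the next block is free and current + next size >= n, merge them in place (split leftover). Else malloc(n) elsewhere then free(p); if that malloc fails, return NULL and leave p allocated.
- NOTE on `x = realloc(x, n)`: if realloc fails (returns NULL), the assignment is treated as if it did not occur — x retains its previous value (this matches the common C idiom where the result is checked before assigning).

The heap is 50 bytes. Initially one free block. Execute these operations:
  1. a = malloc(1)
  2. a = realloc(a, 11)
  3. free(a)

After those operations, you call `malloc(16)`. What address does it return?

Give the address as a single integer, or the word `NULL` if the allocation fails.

Answer: 0

Derivation:
Op 1: a = malloc(1) -> a = 0; heap: [0-0 ALLOC][1-49 FREE]
Op 2: a = realloc(a, 11) -> a = 0; heap: [0-10 ALLOC][11-49 FREE]
Op 3: free(a) -> (freed a); heap: [0-49 FREE]
malloc(16): first-fit scan over [0-49 FREE] -> 0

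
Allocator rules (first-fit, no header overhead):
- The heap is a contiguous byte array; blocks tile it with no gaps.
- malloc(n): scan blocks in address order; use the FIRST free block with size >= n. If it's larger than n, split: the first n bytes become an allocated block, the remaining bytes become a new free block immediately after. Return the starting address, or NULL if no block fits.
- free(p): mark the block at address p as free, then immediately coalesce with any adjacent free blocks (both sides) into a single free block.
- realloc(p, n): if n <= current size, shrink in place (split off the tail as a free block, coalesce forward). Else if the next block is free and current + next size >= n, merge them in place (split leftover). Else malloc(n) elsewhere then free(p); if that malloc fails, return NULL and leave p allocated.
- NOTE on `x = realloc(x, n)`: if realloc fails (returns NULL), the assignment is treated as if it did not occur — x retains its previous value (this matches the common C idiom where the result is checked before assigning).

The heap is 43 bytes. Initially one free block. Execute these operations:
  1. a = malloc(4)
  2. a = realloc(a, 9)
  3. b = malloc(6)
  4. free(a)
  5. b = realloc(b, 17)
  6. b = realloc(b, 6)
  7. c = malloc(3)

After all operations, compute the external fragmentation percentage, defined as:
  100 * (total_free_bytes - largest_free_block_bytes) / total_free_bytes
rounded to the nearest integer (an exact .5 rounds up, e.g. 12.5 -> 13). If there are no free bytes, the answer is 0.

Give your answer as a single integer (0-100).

Op 1: a = malloc(4) -> a = 0; heap: [0-3 ALLOC][4-42 FREE]
Op 2: a = realloc(a, 9) -> a = 0; heap: [0-8 ALLOC][9-42 FREE]
Op 3: b = malloc(6) -> b = 9; heap: [0-8 ALLOC][9-14 ALLOC][15-42 FREE]
Op 4: free(a) -> (freed a); heap: [0-8 FREE][9-14 ALLOC][15-42 FREE]
Op 5: b = realloc(b, 17) -> b = 9; heap: [0-8 FREE][9-25 ALLOC][26-42 FREE]
Op 6: b = realloc(b, 6) -> b = 9; heap: [0-8 FREE][9-14 ALLOC][15-42 FREE]
Op 7: c = malloc(3) -> c = 0; heap: [0-2 ALLOC][3-8 FREE][9-14 ALLOC][15-42 FREE]
Free blocks: [6 28] total_free=34 largest=28 -> 100*(34-28)/34 = 600/34 ≈ 17.647 -> rounds to 18

Answer: 18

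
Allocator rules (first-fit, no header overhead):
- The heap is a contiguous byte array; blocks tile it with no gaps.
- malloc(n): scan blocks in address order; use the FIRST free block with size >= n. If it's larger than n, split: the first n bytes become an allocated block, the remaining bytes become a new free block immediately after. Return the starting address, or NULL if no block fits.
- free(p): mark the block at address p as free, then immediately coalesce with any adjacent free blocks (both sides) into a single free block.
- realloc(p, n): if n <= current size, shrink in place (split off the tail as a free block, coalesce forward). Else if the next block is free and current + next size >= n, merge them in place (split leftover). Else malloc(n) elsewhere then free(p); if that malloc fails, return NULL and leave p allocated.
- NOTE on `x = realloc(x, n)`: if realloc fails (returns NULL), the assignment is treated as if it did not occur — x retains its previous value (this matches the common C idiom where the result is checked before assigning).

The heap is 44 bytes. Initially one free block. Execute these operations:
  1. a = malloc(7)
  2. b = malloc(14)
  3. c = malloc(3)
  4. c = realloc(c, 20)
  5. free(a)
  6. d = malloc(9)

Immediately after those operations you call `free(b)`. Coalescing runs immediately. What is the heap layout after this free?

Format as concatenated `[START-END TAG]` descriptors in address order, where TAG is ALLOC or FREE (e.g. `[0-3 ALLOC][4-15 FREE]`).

Answer: [0-20 FREE][21-40 ALLOC][41-43 FREE]

Derivation:
Op 1: a = malloc(7) -> a = 0; heap: [0-6 ALLOC][7-43 FREE]
Op 2: b = malloc(14) -> b = 7; heap: [0-6 ALLOC][7-20 ALLOC][21-43 FREE]
Op 3: c = malloc(3) -> c = 21; heap: [0-6 ALLOC][7-20 ALLOC][21-23 ALLOC][24-43 FREE]
Op 4: c = realloc(c, 20) -> c = 21; heap: [0-6 ALLOC][7-20 ALLOC][21-40 ALLOC][41-43 FREE]
Op 5: free(a) -> (freed a); heap: [0-6 FREE][7-20 ALLOC][21-40 ALLOC][41-43 FREE]
Op 6: d = malloc(9) -> d = NULL; heap: [0-6 FREE][7-20 ALLOC][21-40 ALLOC][41-43 FREE]
free(b): b = 7 -> block [7-20 ALLOC]; mark free, coalesce with adjacent free neighbors -> [0-20 FREE][21-40 ALLOC][41-43 FREE]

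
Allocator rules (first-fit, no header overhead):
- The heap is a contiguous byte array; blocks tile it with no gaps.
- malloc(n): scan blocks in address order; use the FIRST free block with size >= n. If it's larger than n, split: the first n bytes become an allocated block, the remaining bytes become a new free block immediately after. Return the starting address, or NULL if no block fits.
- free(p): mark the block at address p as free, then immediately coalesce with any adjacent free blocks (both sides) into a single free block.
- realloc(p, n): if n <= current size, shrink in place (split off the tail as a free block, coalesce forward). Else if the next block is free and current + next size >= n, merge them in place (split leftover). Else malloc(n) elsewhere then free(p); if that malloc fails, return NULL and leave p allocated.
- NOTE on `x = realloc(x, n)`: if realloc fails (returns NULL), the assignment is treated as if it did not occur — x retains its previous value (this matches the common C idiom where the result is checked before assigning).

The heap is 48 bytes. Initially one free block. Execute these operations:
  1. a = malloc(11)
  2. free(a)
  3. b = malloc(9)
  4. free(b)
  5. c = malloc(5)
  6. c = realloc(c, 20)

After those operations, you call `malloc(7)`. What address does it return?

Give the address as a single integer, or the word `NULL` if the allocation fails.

Op 1: a = malloc(11) -> a = 0; heap: [0-10 ALLOC][11-47 FREE]
Op 2: free(a) -> (freed a); heap: [0-47 FREE]
Op 3: b = malloc(9) -> b = 0; heap: [0-8 ALLOC][9-47 FREE]
Op 4: free(b) -> (freed b); heap: [0-47 FREE]
Op 5: c = malloc(5) -> c = 0; heap: [0-4 ALLOC][5-47 FREE]
Op 6: c = realloc(c, 20) -> c = 0; heap: [0-19 ALLOC][20-47 FREE]
malloc(7): first-fit scan over [0-19 ALLOC][20-47 FREE] -> 20

Answer: 20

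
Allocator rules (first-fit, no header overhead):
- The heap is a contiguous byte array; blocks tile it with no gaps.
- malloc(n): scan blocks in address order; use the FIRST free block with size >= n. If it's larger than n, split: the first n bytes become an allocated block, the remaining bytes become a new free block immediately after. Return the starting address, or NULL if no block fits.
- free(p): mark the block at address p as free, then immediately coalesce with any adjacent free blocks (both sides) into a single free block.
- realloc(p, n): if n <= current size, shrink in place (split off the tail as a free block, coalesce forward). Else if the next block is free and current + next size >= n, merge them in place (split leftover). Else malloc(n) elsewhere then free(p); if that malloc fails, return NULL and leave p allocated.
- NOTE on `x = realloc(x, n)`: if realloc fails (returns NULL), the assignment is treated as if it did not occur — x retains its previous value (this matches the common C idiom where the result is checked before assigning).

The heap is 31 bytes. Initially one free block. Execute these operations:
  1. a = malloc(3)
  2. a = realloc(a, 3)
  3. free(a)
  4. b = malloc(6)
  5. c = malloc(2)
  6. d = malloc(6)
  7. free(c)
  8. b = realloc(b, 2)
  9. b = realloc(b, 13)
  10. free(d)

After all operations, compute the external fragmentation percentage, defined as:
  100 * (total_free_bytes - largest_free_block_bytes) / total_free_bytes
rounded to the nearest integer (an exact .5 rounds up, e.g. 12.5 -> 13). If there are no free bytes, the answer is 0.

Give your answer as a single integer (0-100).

Op 1: a = malloc(3) -> a = 0; heap: [0-2 ALLOC][3-30 FREE]
Op 2: a = realloc(a, 3) -> a = 0; heap: [0-2 ALLOC][3-30 FREE]
Op 3: free(a) -> (freed a); heap: [0-30 FREE]
Op 4: b = malloc(6) -> b = 0; heap: [0-5 ALLOC][6-30 FREE]
Op 5: c = malloc(2) -> c = 6; heap: [0-5 ALLOC][6-7 ALLOC][8-30 FREE]
Op 6: d = malloc(6) -> d = 8; heap: [0-5 ALLOC][6-7 ALLOC][8-13 ALLOC][14-30 FREE]
Op 7: free(c) -> (freed c); heap: [0-5 ALLOC][6-7 FREE][8-13 ALLOC][14-30 FREE]
Op 8: b = realloc(b, 2) -> b = 0; heap: [0-1 ALLOC][2-7 FREE][8-13 ALLOC][14-30 FREE]
Op 9: b = realloc(b, 13) -> b = 14; heap: [0-7 FREE][8-13 ALLOC][14-26 ALLOC][27-30 FREE]
Op 10: free(d) -> (freed d); heap: [0-13 FREE][14-26 ALLOC][27-30 FREE]
Free blocks: [14 4] total_free=18 largest=14 -> 100*(18-14)/18 = 400/18 ≈ 22.222 -> rounds to 22

Answer: 22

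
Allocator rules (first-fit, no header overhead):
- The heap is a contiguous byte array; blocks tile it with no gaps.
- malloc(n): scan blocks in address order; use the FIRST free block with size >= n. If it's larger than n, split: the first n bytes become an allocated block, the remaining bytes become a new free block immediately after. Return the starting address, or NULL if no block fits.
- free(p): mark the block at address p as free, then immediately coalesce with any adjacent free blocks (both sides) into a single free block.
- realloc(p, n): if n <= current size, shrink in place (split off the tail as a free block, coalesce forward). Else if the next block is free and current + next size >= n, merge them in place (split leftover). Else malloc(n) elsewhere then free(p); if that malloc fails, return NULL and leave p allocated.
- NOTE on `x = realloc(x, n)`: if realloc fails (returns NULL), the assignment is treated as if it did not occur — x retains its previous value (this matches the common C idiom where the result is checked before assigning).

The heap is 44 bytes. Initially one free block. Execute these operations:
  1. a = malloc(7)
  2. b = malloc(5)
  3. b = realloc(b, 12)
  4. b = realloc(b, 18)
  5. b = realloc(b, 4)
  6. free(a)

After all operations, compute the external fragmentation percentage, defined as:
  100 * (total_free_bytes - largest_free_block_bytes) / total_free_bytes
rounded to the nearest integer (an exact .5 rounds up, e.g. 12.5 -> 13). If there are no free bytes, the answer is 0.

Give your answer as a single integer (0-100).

Op 1: a = malloc(7) -> a = 0; heap: [0-6 ALLOC][7-43 FREE]
Op 2: b = malloc(5) -> b = 7; heap: [0-6 ALLOC][7-11 ALLOC][12-43 FREE]
Op 3: b = realloc(b, 12) -> b = 7; heap: [0-6 ALLOC][7-18 ALLOC][19-43 FREE]
Op 4: b = realloc(b, 18) -> b = 7; heap: [0-6 ALLOC][7-24 ALLOC][25-43 FREE]
Op 5: b = realloc(b, 4) -> b = 7; heap: [0-6 ALLOC][7-10 ALLOC][11-43 FREE]
Op 6: free(a) -> (freed a); heap: [0-6 FREE][7-10 ALLOC][11-43 FREE]
Free blocks: [7 33] total_free=40 largest=33 -> 100*(40-33)/40 = 700/40 = 17.5 -> rounds to 18

Answer: 18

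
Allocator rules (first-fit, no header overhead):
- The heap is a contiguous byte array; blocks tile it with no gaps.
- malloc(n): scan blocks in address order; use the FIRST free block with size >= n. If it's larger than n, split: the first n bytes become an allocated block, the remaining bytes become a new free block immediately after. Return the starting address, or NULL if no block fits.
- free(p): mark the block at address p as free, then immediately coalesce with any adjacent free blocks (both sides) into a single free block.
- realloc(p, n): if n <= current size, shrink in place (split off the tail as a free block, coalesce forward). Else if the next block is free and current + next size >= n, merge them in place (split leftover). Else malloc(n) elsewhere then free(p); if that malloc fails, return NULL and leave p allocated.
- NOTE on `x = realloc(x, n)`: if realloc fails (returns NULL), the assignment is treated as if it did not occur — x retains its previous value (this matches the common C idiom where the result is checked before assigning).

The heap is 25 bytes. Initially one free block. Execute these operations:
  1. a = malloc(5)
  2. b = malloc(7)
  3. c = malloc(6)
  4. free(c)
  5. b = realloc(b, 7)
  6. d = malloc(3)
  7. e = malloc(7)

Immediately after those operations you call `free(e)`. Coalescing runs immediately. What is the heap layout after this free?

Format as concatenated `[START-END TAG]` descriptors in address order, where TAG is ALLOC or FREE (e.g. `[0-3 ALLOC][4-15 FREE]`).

Answer: [0-4 ALLOC][5-11 ALLOC][12-14 ALLOC][15-24 FREE]

Derivation:
Op 1: a = malloc(5) -> a = 0; heap: [0-4 ALLOC][5-24 FREE]
Op 2: b = malloc(7) -> b = 5; heap: [0-4 ALLOC][5-11 ALLOC][12-24 FREE]
Op 3: c = malloc(6) -> c = 12; heap: [0-4 ALLOC][5-11 ALLOC][12-17 ALLOC][18-24 FREE]
Op 4: free(c) -> (freed c); heap: [0-4 ALLOC][5-11 ALLOC][12-24 FREE]
Op 5: b = realloc(b, 7) -> b = 5; heap: [0-4 ALLOC][5-11 ALLOC][12-24 FREE]
Op 6: d = malloc(3) -> d = 12; heap: [0-4 ALLOC][5-11 ALLOC][12-14 ALLOC][15-24 FREE]
Op 7: e = malloc(7) -> e = 15; heap: [0-4 ALLOC][5-11 ALLOC][12-14 ALLOC][15-21 ALLOC][22-24 FREE]
free(e): e = 15 -> block [15-21 ALLOC]; mark free, coalesce with adjacent free neighbors -> [0-4 ALLOC][5-11 ALLOC][12-14 ALLOC][15-24 FREE]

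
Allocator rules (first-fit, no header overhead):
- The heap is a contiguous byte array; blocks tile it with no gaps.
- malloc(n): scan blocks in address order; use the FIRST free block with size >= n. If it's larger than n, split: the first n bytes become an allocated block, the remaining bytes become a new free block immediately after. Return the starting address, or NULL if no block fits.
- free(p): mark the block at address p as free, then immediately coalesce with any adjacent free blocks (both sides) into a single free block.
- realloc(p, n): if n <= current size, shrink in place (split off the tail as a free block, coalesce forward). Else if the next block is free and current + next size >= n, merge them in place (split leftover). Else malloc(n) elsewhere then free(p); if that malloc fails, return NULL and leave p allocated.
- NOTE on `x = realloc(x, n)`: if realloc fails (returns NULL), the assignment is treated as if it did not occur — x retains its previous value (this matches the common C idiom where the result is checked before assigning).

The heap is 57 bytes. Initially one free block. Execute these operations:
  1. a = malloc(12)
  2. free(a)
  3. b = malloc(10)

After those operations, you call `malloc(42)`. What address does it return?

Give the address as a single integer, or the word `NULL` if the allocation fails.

Op 1: a = malloc(12) -> a = 0; heap: [0-11 ALLOC][12-56 FREE]
Op 2: free(a) -> (freed a); heap: [0-56 FREE]
Op 3: b = malloc(10) -> b = 0; heap: [0-9 ALLOC][10-56 FREE]
malloc(42): first-fit scan over [0-9 ALLOC][10-56 FREE] -> 10

Answer: 10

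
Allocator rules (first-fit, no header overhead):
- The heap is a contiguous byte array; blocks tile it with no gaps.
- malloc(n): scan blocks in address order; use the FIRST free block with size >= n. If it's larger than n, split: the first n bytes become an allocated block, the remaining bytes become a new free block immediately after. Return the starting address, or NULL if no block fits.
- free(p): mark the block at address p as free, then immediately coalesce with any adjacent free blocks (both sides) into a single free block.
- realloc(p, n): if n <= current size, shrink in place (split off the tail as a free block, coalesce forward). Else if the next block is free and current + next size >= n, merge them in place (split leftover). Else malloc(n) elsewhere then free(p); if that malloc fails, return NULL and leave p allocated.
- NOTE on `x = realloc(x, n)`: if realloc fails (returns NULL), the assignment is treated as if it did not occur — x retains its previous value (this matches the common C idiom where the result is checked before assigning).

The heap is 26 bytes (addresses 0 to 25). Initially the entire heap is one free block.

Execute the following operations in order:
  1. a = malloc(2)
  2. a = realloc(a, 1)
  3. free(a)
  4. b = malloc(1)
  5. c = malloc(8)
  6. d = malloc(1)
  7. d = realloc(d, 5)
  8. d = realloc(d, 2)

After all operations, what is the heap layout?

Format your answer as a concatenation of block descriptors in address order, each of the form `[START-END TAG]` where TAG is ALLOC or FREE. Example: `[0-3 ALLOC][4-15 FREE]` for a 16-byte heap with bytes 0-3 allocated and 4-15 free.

Answer: [0-0 ALLOC][1-8 ALLOC][9-10 ALLOC][11-25 FREE]

Derivation:
Op 1: a = malloc(2) -> a = 0; heap: [0-1 ALLOC][2-25 FREE]
Op 2: a = realloc(a, 1) -> a = 0; heap: [0-0 ALLOC][1-25 FREE]
Op 3: free(a) -> (freed a); heap: [0-25 FREE]
Op 4: b = malloc(1) -> b = 0; heap: [0-0 ALLOC][1-25 FREE]
Op 5: c = malloc(8) -> c = 1; heap: [0-0 ALLOC][1-8 ALLOC][9-25 FREE]
Op 6: d = malloc(1) -> d = 9; heap: [0-0 ALLOC][1-8 ALLOC][9-9 ALLOC][10-25 FREE]
Op 7: d = realloc(d, 5) -> d = 9; heap: [0-0 ALLOC][1-8 ALLOC][9-13 ALLOC][14-25 FREE]
Op 8: d = realloc(d, 2) -> d = 9; heap: [0-0 ALLOC][1-8 ALLOC][9-10 ALLOC][11-25 FREE]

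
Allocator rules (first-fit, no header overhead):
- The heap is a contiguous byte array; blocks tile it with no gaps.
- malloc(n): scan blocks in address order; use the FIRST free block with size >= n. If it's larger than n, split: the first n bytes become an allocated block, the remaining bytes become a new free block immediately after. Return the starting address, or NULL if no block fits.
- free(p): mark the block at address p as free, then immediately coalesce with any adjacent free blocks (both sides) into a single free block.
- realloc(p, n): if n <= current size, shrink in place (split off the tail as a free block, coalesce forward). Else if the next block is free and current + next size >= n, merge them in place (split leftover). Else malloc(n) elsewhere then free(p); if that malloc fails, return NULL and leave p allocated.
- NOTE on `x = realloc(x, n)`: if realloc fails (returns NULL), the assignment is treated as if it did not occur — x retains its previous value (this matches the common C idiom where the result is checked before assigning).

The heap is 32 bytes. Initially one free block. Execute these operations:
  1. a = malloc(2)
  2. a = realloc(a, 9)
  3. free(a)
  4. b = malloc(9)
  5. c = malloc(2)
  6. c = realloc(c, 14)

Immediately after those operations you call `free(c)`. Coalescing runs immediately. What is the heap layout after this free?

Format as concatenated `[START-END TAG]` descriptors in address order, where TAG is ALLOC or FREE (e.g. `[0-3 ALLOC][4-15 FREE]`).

Answer: [0-8 ALLOC][9-31 FREE]

Derivation:
Op 1: a = malloc(2) -> a = 0; heap: [0-1 ALLOC][2-31 FREE]
Op 2: a = realloc(a, 9) -> a = 0; heap: [0-8 ALLOC][9-31 FREE]
Op 3: free(a) -> (freed a); heap: [0-31 FREE]
Op 4: b = malloc(9) -> b = 0; heap: [0-8 ALLOC][9-31 FREE]
Op 5: c = malloc(2) -> c = 9; heap: [0-8 ALLOC][9-10 ALLOC][11-31 FREE]
Op 6: c = realloc(c, 14) -> c = 9; heap: [0-8 ALLOC][9-22 ALLOC][23-31 FREE]
free(c): c = 9 -> block [9-22 ALLOC]; mark free, coalesce with adjacent free neighbors -> [0-8 ALLOC][9-31 FREE]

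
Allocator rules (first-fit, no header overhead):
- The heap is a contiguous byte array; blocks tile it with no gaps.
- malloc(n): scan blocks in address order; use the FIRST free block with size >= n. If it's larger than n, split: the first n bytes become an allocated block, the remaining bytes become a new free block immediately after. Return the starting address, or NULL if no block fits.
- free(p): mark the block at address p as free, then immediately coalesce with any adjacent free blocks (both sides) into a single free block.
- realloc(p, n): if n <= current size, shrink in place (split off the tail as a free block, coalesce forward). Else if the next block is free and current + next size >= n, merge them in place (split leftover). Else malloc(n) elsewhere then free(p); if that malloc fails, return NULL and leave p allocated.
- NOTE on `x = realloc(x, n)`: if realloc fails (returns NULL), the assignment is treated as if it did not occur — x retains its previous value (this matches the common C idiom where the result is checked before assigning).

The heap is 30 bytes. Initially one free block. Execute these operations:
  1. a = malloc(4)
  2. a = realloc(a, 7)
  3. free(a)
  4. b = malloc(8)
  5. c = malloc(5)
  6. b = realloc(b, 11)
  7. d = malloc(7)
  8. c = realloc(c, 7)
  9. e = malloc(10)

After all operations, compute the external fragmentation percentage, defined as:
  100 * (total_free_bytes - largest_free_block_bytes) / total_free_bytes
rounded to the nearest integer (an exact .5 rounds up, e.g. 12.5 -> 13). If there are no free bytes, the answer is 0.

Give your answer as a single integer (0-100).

Op 1: a = malloc(4) -> a = 0; heap: [0-3 ALLOC][4-29 FREE]
Op 2: a = realloc(a, 7) -> a = 0; heap: [0-6 ALLOC][7-29 FREE]
Op 3: free(a) -> (freed a); heap: [0-29 FREE]
Op 4: b = malloc(8) -> b = 0; heap: [0-7 ALLOC][8-29 FREE]
Op 5: c = malloc(5) -> c = 8; heap: [0-7 ALLOC][8-12 ALLOC][13-29 FREE]
Op 6: b = realloc(b, 11) -> b = 13; heap: [0-7 FREE][8-12 ALLOC][13-23 ALLOC][24-29 FREE]
Op 7: d = malloc(7) -> d = 0; heap: [0-6 ALLOC][7-7 FREE][8-12 ALLOC][13-23 ALLOC][24-29 FREE]
Op 8: c = realloc(c, 7) -> NULL (c unchanged); heap: [0-6 ALLOC][7-7 FREE][8-12 ALLOC][13-23 ALLOC][24-29 FREE]
Op 9: e = malloc(10) -> e = NULL; heap: [0-6 ALLOC][7-7 FREE][8-12 ALLOC][13-23 ALLOC][24-29 FREE]
Free blocks: [1 6] total_free=7 largest=6 -> 100*(7-6)/7 = 100/7 ≈ 14.286 -> rounds to 14

Answer: 14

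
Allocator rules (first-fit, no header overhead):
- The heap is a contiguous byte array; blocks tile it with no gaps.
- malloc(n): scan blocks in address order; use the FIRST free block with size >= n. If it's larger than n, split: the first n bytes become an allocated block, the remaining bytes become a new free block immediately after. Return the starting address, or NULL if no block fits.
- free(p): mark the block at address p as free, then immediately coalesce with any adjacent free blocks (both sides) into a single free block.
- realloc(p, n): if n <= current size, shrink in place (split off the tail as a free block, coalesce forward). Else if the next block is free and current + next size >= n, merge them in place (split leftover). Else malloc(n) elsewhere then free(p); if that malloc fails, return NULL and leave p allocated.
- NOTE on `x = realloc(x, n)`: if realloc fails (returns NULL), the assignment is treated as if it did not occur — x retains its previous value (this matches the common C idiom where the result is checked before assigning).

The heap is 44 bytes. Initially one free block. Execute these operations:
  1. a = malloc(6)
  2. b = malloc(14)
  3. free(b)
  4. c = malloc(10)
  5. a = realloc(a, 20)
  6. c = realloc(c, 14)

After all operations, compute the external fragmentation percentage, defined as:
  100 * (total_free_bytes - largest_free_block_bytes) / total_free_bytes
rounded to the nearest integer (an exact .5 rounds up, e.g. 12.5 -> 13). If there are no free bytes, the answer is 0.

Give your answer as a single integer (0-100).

Answer: 43

Derivation:
Op 1: a = malloc(6) -> a = 0; heap: [0-5 ALLOC][6-43 FREE]
Op 2: b = malloc(14) -> b = 6; heap: [0-5 ALLOC][6-19 ALLOC][20-43 FREE]
Op 3: free(b) -> (freed b); heap: [0-5 ALLOC][6-43 FREE]
Op 4: c = malloc(10) -> c = 6; heap: [0-5 ALLOC][6-15 ALLOC][16-43 FREE]
Op 5: a = realloc(a, 20) -> a = 16; heap: [0-5 FREE][6-15 ALLOC][16-35 ALLOC][36-43 FREE]
Op 6: c = realloc(c, 14) -> NULL (c unchanged); heap: [0-5 FREE][6-15 ALLOC][16-35 ALLOC][36-43 FREE]
Free blocks: [6 8] total_free=14 largest=8 -> 100*(14-8)/14 = 600/14 ≈ 42.857 -> rounds to 43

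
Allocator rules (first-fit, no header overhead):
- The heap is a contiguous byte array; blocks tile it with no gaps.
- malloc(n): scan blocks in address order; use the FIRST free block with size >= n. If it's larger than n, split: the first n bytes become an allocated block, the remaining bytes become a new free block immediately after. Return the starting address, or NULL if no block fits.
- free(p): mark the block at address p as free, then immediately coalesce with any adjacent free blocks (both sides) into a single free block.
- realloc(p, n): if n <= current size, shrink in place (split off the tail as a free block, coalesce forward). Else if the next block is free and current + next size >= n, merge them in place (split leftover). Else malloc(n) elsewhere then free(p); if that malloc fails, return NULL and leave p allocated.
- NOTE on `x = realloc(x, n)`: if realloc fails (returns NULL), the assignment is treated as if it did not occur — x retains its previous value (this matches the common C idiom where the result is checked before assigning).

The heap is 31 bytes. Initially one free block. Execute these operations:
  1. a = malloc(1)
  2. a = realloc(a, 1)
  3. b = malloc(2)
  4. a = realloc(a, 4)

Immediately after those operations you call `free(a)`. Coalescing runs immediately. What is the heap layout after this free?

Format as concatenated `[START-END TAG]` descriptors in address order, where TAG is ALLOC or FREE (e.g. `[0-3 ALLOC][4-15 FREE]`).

Answer: [0-0 FREE][1-2 ALLOC][3-30 FREE]

Derivation:
Op 1: a = malloc(1) -> a = 0; heap: [0-0 ALLOC][1-30 FREE]
Op 2: a = realloc(a, 1) -> a = 0; heap: [0-0 ALLOC][1-30 FREE]
Op 3: b = malloc(2) -> b = 1; heap: [0-0 ALLOC][1-2 ALLOC][3-30 FREE]
Op 4: a = realloc(a, 4) -> a = 3; heap: [0-0 FREE][1-2 ALLOC][3-6 ALLOC][7-30 FREE]
free(a): a = 3 -> block [3-6 ALLOC]; mark free, coalesce with adjacent free neighbors -> [0-0 FREE][1-2 ALLOC][3-30 FREE]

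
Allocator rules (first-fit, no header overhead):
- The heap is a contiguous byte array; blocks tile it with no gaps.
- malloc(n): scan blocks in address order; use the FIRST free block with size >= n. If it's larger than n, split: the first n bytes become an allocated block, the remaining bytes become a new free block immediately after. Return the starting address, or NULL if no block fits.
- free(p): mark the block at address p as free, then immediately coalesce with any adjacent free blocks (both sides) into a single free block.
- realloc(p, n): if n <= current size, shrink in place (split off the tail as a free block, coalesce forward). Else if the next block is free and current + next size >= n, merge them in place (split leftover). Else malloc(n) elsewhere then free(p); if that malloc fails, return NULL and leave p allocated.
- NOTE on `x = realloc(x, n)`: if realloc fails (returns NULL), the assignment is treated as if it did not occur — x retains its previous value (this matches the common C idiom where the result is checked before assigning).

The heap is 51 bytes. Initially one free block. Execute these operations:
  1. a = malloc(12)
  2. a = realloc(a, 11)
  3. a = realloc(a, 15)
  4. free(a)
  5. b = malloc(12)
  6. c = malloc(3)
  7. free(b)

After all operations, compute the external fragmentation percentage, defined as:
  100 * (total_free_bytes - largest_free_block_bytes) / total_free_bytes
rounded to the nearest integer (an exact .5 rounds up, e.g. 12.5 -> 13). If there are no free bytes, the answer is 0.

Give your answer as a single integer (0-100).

Answer: 25

Derivation:
Op 1: a = malloc(12) -> a = 0; heap: [0-11 ALLOC][12-50 FREE]
Op 2: a = realloc(a, 11) -> a = 0; heap: [0-10 ALLOC][11-50 FREE]
Op 3: a = realloc(a, 15) -> a = 0; heap: [0-14 ALLOC][15-50 FREE]
Op 4: free(a) -> (freed a); heap: [0-50 FREE]
Op 5: b = malloc(12) -> b = 0; heap: [0-11 ALLOC][12-50 FREE]
Op 6: c = malloc(3) -> c = 12; heap: [0-11 ALLOC][12-14 ALLOC][15-50 FREE]
Op 7: free(b) -> (freed b); heap: [0-11 FREE][12-14 ALLOC][15-50 FREE]
Free blocks: [12 36] total_free=48 largest=36 -> 100*(48-36)/48 = 1200/48 = 25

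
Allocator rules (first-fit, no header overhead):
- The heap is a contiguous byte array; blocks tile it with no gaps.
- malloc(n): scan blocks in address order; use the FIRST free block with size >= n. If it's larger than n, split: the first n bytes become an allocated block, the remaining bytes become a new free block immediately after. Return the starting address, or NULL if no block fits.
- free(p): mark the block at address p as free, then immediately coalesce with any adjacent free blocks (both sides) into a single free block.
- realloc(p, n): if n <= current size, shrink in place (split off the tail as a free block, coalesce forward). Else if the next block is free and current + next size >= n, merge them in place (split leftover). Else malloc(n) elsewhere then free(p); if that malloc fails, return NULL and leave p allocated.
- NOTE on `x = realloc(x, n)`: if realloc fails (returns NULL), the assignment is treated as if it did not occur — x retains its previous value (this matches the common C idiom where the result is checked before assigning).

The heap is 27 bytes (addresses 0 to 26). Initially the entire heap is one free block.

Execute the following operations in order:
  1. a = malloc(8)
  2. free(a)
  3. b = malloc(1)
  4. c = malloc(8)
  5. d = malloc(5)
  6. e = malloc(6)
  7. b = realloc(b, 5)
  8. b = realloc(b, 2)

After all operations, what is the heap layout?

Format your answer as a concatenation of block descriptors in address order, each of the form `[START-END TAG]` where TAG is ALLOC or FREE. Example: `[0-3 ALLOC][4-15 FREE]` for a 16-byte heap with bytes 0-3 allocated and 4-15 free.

Op 1: a = malloc(8) -> a = 0; heap: [0-7 ALLOC][8-26 FREE]
Op 2: free(a) -> (freed a); heap: [0-26 FREE]
Op 3: b = malloc(1) -> b = 0; heap: [0-0 ALLOC][1-26 FREE]
Op 4: c = malloc(8) -> c = 1; heap: [0-0 ALLOC][1-8 ALLOC][9-26 FREE]
Op 5: d = malloc(5) -> d = 9; heap: [0-0 ALLOC][1-8 ALLOC][9-13 ALLOC][14-26 FREE]
Op 6: e = malloc(6) -> e = 14; heap: [0-0 ALLOC][1-8 ALLOC][9-13 ALLOC][14-19 ALLOC][20-26 FREE]
Op 7: b = realloc(b, 5) -> b = 20; heap: [0-0 FREE][1-8 ALLOC][9-13 ALLOC][14-19 ALLOC][20-24 ALLOC][25-26 FREE]
Op 8: b = realloc(b, 2) -> b = 20; heap: [0-0 FREE][1-8 ALLOC][9-13 ALLOC][14-19 ALLOC][20-21 ALLOC][22-26 FREE]

Answer: [0-0 FREE][1-8 ALLOC][9-13 ALLOC][14-19 ALLOC][20-21 ALLOC][22-26 FREE]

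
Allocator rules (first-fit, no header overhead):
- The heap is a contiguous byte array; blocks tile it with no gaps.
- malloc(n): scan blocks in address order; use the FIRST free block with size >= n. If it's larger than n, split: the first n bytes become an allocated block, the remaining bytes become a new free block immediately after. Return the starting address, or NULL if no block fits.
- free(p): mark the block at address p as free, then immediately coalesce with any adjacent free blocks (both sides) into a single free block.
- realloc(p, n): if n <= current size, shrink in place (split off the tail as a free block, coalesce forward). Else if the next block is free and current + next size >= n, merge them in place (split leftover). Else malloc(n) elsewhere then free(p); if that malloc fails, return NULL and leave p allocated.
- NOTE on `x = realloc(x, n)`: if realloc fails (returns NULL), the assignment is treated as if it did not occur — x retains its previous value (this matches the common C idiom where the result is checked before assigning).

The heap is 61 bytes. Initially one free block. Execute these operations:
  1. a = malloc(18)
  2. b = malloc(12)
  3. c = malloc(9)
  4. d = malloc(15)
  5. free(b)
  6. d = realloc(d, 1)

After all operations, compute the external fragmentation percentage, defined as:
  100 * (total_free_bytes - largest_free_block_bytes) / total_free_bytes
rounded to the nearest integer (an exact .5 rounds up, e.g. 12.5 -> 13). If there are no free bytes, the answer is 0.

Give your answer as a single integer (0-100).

Op 1: a = malloc(18) -> a = 0; heap: [0-17 ALLOC][18-60 FREE]
Op 2: b = malloc(12) -> b = 18; heap: [0-17 ALLOC][18-29 ALLOC][30-60 FREE]
Op 3: c = malloc(9) -> c = 30; heap: [0-17 ALLOC][18-29 ALLOC][30-38 ALLOC][39-60 FREE]
Op 4: d = malloc(15) -> d = 39; heap: [0-17 ALLOC][18-29 ALLOC][30-38 ALLOC][39-53 ALLOC][54-60 FREE]
Op 5: free(b) -> (freed b); heap: [0-17 ALLOC][18-29 FREE][30-38 ALLOC][39-53 ALLOC][54-60 FREE]
Op 6: d = realloc(d, 1) -> d = 39; heap: [0-17 ALLOC][18-29 FREE][30-38 ALLOC][39-39 ALLOC][40-60 FREE]
Free blocks: [12 21] total_free=33 largest=21 -> 100*(33-21)/33 = 1200/33 ≈ 36.364 -> rounds to 36

Answer: 36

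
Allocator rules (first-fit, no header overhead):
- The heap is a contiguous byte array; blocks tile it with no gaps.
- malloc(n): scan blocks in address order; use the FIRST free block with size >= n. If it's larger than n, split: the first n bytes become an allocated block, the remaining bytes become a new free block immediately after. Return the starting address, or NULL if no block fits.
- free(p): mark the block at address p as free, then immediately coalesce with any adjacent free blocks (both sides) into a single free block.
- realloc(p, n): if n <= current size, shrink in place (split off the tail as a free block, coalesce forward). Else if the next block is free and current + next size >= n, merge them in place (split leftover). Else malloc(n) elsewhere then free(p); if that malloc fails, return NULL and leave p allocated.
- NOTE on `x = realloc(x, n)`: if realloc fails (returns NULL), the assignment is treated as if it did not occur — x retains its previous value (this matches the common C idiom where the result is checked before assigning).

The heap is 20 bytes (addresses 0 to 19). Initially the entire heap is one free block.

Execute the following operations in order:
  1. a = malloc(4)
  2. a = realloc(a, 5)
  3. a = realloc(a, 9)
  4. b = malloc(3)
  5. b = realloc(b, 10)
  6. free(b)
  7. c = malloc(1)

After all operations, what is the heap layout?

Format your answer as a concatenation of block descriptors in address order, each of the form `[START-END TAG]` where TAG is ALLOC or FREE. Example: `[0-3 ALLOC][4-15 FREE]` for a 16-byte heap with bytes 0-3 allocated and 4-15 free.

Answer: [0-8 ALLOC][9-9 ALLOC][10-19 FREE]

Derivation:
Op 1: a = malloc(4) -> a = 0; heap: [0-3 ALLOC][4-19 FREE]
Op 2: a = realloc(a, 5) -> a = 0; heap: [0-4 ALLOC][5-19 FREE]
Op 3: a = realloc(a, 9) -> a = 0; heap: [0-8 ALLOC][9-19 FREE]
Op 4: b = malloc(3) -> b = 9; heap: [0-8 ALLOC][9-11 ALLOC][12-19 FREE]
Op 5: b = realloc(b, 10) -> b = 9; heap: [0-8 ALLOC][9-18 ALLOC][19-19 FREE]
Op 6: free(b) -> (freed b); heap: [0-8 ALLOC][9-19 FREE]
Op 7: c = malloc(1) -> c = 9; heap: [0-8 ALLOC][9-9 ALLOC][10-19 FREE]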